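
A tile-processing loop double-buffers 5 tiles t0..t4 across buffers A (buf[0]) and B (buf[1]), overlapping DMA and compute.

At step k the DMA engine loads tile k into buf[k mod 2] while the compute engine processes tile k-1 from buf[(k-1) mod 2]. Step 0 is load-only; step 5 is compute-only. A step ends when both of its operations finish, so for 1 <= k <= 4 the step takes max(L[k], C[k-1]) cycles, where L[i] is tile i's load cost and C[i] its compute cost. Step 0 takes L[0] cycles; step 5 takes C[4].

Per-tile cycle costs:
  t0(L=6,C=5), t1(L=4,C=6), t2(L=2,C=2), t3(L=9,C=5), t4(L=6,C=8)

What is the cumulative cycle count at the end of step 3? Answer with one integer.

[0] DMA t0→A (6c) ∥ CU idle ⇒ 6c, clock 6
[1] DMA t1→B (4c) ∥ CU A:t0 (5c) ⇒ 5c, clock 11
[2] DMA t2→A (2c) ∥ CU B:t1 (6c) ⇒ 6c, clock 17
[3] DMA t3→B (9c) ∥ CU A:t2 (2c) ⇒ 9c, clock 26
[4] DMA t4→A (6c) ∥ CU B:t3 (5c) ⇒ 6c, clock 32
[5] DMA idle ∥ CU A:t4 (8c) ⇒ 8c, clock 40

end_cycle[3] = 26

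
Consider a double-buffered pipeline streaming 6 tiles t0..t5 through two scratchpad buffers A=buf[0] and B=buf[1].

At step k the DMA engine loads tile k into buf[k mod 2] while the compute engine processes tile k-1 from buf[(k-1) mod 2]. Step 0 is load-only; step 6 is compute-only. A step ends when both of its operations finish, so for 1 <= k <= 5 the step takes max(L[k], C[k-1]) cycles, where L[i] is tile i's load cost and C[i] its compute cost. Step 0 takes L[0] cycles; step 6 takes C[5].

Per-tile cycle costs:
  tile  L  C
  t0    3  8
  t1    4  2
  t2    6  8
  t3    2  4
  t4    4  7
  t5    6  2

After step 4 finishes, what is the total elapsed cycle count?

end_cycle[4] = 29

[0] DMA t0→A (3c) ∥ CU idle ⇒ 3c, clock 3
[1] DMA t1→B (4c) ∥ CU A:t0 (8c) ⇒ 8c, clock 11
[2] DMA t2→A (6c) ∥ CU B:t1 (2c) ⇒ 6c, clock 17
[3] DMA t3→B (2c) ∥ CU A:t2 (8c) ⇒ 8c, clock 25
[4] DMA t4→A (4c) ∥ CU B:t3 (4c) ⇒ 4c, clock 29
[5] DMA t5→B (6c) ∥ CU A:t4 (7c) ⇒ 7c, clock 36
[6] DMA idle ∥ CU B:t5 (2c) ⇒ 2c, clock 38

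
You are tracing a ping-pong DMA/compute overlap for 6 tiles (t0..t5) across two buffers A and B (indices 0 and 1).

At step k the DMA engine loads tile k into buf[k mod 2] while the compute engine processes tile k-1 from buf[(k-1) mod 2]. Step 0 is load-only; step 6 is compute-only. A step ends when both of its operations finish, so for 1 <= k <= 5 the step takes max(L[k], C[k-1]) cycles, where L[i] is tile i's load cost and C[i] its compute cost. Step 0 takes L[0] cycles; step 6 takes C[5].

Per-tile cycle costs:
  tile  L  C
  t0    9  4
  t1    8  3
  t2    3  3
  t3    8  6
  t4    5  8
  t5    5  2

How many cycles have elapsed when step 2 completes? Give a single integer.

end_cycle[2] = 20

k=0 load=t0/9c comp=- wait=9 total=9
k=1 load=t1/8c comp=t0/4c wait=8 total=17
k=2 load=t2/3c comp=t1/3c wait=3 total=20
k=3 load=t3/8c comp=t2/3c wait=8 total=28
k=4 load=t4/5c comp=t3/6c wait=6 total=34
k=5 load=t5/5c comp=t4/8c wait=8 total=42
k=6 load=- comp=t5/2c wait=2 total=44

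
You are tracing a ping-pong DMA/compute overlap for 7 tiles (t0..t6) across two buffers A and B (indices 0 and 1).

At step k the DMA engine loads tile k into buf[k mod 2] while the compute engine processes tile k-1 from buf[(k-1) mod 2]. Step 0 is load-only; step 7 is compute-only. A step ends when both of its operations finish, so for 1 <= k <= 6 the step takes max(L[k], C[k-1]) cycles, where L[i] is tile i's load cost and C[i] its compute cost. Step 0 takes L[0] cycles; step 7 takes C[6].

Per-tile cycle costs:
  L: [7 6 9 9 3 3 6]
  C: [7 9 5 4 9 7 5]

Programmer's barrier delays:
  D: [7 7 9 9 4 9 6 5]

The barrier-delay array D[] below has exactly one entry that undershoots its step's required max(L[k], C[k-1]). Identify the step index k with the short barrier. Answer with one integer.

k=0 barrier L[0]=7→7c, D[0]=7 ok
k=1 barrier max(L[1]=6,C[0]=7)→7c, D[1]=7 ok
k=2 barrier max(L[2]=9,C[1]=9)→9c, D[2]=9 ok
k=3 barrier max(L[3]=9,C[2]=5)→9c, D[3]=9 ok
k=4 barrier max(L[4]=3,C[3]=4)→4c, D[4]=4 ok
k=5 barrier max(L[5]=3,C[4]=9)→9c, D[5]=9 ok
k=6 barrier max(L[6]=6,C[5]=7)→7c, D[6]=6 SHORT
k=7 barrier C[6]=5→5c, D[7]=5 ok

hazard at step 6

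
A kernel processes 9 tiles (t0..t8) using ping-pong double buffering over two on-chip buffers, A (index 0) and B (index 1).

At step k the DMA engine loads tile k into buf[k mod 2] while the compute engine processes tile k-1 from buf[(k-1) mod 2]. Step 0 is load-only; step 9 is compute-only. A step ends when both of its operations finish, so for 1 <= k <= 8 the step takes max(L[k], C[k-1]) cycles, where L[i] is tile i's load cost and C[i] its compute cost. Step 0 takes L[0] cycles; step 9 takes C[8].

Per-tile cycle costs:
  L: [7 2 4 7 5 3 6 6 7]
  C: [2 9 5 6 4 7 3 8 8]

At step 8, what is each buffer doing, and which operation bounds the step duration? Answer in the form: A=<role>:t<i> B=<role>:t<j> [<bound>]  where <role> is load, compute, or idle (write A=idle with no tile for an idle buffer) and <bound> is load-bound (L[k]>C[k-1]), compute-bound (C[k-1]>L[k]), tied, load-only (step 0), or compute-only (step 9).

  0. 7=7c; end=7; A:t0 B:-
  1. max(2,2)=2c; end=9; A:t0 B:t1
  2. max(4,9)=9c; end=18; A:t2 B:t1
  3. max(7,5)=7c; end=25; A:t2 B:t3
  4. max(5,6)=6c; end=31; A:t4 B:t3
  5. max(3,4)=4c; end=35; A:t4 B:t5
  6. max(6,7)=7c; end=42; A:t6 B:t5
  7. max(6,3)=6c; end=48; A:t6 B:t7
  8. max(7,8)=8c; end=56; A:t8 B:t7
  9. 8=8c; end=64; A:t8 B:t7

step 8: A=load:t8 B=compute:t7 [compute-bound]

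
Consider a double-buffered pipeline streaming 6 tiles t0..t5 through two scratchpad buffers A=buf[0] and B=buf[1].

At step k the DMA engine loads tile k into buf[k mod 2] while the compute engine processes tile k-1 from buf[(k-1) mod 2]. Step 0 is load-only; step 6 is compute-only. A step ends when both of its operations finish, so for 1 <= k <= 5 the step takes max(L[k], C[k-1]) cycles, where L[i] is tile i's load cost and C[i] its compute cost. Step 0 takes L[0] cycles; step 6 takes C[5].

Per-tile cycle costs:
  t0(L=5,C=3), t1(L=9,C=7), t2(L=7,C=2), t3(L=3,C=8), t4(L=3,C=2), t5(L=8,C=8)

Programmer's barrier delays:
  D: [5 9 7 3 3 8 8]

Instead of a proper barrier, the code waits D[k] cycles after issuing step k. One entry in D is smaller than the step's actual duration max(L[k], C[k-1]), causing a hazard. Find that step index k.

hazard at step 4

step 0: need L[0]=5 = 5; D[0]=5 ok
step 1: need max(L[1]=9,C[0]=3) = 9; D[1]=9 ok
step 2: need max(L[2]=7,C[1]=7) = 7; D[2]=7 ok
step 3: need max(L[3]=3,C[2]=2) = 3; D[3]=3 ok
step 4: need max(L[4]=3,C[3]=8) = 8; D[4]=3 SHORT
step 5: need max(L[5]=8,C[4]=2) = 8; D[5]=8 ok
step 6: need C[5]=8 = 8; D[6]=8 ok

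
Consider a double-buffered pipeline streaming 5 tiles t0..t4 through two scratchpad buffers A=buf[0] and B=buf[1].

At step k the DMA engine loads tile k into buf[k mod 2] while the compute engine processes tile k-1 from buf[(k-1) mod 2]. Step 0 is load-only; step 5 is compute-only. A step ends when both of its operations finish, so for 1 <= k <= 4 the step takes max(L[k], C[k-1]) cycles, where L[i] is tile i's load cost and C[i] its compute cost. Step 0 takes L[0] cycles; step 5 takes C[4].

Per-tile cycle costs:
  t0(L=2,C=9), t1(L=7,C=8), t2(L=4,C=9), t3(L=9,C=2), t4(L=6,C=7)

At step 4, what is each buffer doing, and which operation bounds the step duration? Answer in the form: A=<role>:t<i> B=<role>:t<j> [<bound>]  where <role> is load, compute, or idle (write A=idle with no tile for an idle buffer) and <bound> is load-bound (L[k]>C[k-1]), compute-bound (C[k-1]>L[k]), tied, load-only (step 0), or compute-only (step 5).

step 0: L[0]=2 → dur=2, Σ=2 | A=load:t0 B=idle [load-only]
step 1: L[1]=7 C[0]=9 → dur=9, Σ=11 | A=compute:t0 B=load:t1 [compute-bound]
step 2: L[2]=4 C[1]=8 → dur=8, Σ=19 | A=load:t2 B=compute:t1 [compute-bound]
step 3: L[3]=9 C[2]=9 → dur=9, Σ=28 | A=compute:t2 B=load:t3 [tied]
step 4: L[4]=6 C[3]=2 → dur=6, Σ=34 | A=load:t4 B=compute:t3 [load-bound]
step 5: C[4]=7 → dur=7, Σ=41 | A=compute:t4 B=idle [compute-only]

step 4: A=load:t4 B=compute:t3 [load-bound]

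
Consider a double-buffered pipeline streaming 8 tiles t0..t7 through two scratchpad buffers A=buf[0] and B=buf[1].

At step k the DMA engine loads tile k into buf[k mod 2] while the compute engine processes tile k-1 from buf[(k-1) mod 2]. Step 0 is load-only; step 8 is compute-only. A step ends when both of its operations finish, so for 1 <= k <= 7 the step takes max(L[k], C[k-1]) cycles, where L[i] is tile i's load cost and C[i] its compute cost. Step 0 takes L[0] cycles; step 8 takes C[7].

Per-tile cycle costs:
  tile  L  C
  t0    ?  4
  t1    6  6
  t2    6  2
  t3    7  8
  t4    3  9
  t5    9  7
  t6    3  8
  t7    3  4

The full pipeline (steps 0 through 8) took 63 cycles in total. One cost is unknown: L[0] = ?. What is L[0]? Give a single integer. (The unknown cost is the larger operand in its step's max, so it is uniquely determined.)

L[0] = 8

step 0 → dur = L[0]=? = L[0]  (unknown; binding)
step 1 → dur = max(L[1]=6, C[0]=4) = 6
step 2 → dur = max(L[2]=6, C[1]=6) = 6
step 3 → dur = max(L[3]=7, C[2]=2) = 7
step 4 → dur = max(L[4]=3, C[3]=8) = 8
step 5 → dur = max(L[5]=9, C[4]=9) = 9
step 6 → dur = max(L[6]=3, C[5]=7) = 7
step 7 → dur = max(L[7]=3, C[6]=8) = 8
step 8 → dur = C[7]=4 = 4
sum of known step durations = 55
dur[0] = total - known = 63 - 55 = 8
L[0] is the binding max in step 0, so L[0] = dur[0] = 8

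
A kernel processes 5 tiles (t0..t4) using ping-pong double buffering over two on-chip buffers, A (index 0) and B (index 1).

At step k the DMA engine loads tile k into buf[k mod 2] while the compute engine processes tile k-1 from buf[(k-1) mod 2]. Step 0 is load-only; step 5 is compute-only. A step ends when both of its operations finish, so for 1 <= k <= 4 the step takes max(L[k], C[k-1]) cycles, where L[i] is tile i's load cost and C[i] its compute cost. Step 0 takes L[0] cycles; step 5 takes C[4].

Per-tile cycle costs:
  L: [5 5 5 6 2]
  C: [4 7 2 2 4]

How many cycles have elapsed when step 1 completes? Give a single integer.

step 0: L[0]=5 → dur=5, Σ=5 | A=load:t0 B=idle [load-only]
step 1: L[1]=5 C[0]=4 → dur=5, Σ=10 | A=compute:t0 B=load:t1 [load-bound]
step 2: L[2]=5 C[1]=7 → dur=7, Σ=17 | A=load:t2 B=compute:t1 [compute-bound]
step 3: L[3]=6 C[2]=2 → dur=6, Σ=23 | A=compute:t2 B=load:t3 [load-bound]
step 4: L[4]=2 C[3]=2 → dur=2, Σ=25 | A=load:t4 B=compute:t3 [tied]
step 5: C[4]=4 → dur=4, Σ=29 | A=compute:t4 B=idle [compute-only]

end_cycle[1] = 10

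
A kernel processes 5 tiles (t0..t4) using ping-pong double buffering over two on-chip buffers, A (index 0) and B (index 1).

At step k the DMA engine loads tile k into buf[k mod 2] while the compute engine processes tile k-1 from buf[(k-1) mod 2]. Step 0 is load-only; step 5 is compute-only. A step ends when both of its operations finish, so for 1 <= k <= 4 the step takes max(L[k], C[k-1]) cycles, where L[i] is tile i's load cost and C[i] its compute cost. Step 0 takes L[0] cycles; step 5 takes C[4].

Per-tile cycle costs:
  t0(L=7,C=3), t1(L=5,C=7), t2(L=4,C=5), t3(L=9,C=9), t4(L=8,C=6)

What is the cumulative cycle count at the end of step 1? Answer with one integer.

end_cycle[1] = 12

k=0 load=t0/7c comp=- wait=7 total=7
k=1 load=t1/5c comp=t0/3c wait=5 total=12
k=2 load=t2/4c comp=t1/7c wait=7 total=19
k=3 load=t3/9c comp=t2/5c wait=9 total=28
k=4 load=t4/8c comp=t3/9c wait=9 total=37
k=5 load=- comp=t4/6c wait=6 total=43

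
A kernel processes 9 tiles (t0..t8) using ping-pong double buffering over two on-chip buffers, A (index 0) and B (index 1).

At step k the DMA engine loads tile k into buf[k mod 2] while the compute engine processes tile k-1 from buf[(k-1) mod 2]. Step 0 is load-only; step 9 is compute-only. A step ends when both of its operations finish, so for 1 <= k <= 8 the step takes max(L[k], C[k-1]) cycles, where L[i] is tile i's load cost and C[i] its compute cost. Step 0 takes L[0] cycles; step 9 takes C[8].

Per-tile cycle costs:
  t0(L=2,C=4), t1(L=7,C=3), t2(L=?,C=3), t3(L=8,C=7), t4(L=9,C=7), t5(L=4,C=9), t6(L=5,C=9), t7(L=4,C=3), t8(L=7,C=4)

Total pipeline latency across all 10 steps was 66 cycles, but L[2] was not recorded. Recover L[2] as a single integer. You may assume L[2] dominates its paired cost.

L[2] = 4

step 0: dur = L[0]=2 = 2
step 1: dur = max(L[1]=7, C[0]=4) = 7
step 2: dur = max(L[2]=?, C[1]=3) = L[2]  (unknown; binding)
step 3: dur = max(L[3]=8, C[2]=3) = 8
step 4: dur = max(L[4]=9, C[3]=7) = 9
step 5: dur = max(L[5]=4, C[4]=7) = 7
step 6: dur = max(L[6]=5, C[5]=9) = 9
step 7: dur = max(L[7]=4, C[6]=9) = 9
step 8: dur = max(L[8]=7, C[7]=3) = 7
step 9: dur = C[8]=4 = 4
sum of known step durations = 62
dur[2] = total - known = 66 - 62 = 4
L[2] is the binding max in step 2, so L[2] = dur[2] = 4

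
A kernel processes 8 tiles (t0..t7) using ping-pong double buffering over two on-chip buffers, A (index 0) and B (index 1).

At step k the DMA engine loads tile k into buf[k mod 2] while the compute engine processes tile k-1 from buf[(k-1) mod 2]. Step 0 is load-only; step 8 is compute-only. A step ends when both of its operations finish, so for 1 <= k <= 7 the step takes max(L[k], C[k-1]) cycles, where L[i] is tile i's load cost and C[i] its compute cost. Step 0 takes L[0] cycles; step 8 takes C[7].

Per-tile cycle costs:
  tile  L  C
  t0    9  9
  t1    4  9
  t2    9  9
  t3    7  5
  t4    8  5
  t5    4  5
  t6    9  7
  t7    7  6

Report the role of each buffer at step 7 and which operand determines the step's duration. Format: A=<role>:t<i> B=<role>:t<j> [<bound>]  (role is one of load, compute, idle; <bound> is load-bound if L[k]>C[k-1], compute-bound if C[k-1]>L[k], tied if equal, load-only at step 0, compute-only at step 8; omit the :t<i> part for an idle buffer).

  0. 9=9c; end=9; A:t0 B:-
  1. max(4,9)=9c; end=18; A:t0 B:t1
  2. max(9,9)=9c; end=27; A:t2 B:t1
  3. max(7,9)=9c; end=36; A:t2 B:t3
  4. max(8,5)=8c; end=44; A:t4 B:t3
  5. max(4,5)=5c; end=49; A:t4 B:t5
  6. max(9,5)=9c; end=58; A:t6 B:t5
  7. max(7,7)=7c; end=65; A:t6 B:t7
  8. 6=6c; end=71; A:t6 B:t7

step 7: A=compute:t6 B=load:t7 [tied]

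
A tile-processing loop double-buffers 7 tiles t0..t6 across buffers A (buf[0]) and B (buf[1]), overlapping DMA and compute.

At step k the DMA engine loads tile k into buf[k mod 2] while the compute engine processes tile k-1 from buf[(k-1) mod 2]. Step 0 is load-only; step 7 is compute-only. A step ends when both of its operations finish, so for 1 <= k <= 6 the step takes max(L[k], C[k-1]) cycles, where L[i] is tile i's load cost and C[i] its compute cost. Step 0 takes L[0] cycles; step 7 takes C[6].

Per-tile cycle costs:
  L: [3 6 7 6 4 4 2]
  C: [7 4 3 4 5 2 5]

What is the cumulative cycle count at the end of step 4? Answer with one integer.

end_cycle[4] = 27

[0] DMA t0→A (3c) ∥ CU idle ⇒ 3c, clock 3
[1] DMA t1→B (6c) ∥ CU A:t0 (7c) ⇒ 7c, clock 10
[2] DMA t2→A (7c) ∥ CU B:t1 (4c) ⇒ 7c, clock 17
[3] DMA t3→B (6c) ∥ CU A:t2 (3c) ⇒ 6c, clock 23
[4] DMA t4→A (4c) ∥ CU B:t3 (4c) ⇒ 4c, clock 27
[5] DMA t5→B (4c) ∥ CU A:t4 (5c) ⇒ 5c, clock 32
[6] DMA t6→A (2c) ∥ CU B:t5 (2c) ⇒ 2c, clock 34
[7] DMA idle ∥ CU A:t6 (5c) ⇒ 5c, clock 39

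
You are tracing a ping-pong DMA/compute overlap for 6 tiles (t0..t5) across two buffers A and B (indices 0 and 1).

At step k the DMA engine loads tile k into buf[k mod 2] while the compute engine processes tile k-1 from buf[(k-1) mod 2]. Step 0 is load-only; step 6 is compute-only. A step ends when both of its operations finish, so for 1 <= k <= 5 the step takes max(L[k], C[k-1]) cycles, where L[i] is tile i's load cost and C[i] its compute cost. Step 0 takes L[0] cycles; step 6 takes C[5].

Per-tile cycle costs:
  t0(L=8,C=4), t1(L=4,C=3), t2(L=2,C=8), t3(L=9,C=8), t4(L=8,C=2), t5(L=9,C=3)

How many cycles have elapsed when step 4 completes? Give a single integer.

step 0: L[0]=8 → dur=8, Σ=8 | A=load:t0 B=idle [load-only]
step 1: L[1]=4 C[0]=4 → dur=4, Σ=12 | A=compute:t0 B=load:t1 [tied]
step 2: L[2]=2 C[1]=3 → dur=3, Σ=15 | A=load:t2 B=compute:t1 [compute-bound]
step 3: L[3]=9 C[2]=8 → dur=9, Σ=24 | A=compute:t2 B=load:t3 [load-bound]
step 4: L[4]=8 C[3]=8 → dur=8, Σ=32 | A=load:t4 B=compute:t3 [tied]
step 5: L[5]=9 C[4]=2 → dur=9, Σ=41 | A=compute:t4 B=load:t5 [load-bound]
step 6: C[5]=3 → dur=3, Σ=44 | A=idle B=compute:t5 [compute-only]

end_cycle[4] = 32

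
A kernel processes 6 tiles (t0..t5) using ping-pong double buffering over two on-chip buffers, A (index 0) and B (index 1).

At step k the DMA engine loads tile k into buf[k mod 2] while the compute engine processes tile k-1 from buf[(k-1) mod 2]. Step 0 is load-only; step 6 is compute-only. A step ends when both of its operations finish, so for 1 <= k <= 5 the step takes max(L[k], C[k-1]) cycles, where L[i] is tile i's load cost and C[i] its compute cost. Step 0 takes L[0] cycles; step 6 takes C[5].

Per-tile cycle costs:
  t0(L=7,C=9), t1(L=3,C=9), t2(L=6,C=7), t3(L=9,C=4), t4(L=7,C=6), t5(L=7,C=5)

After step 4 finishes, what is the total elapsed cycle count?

[0] DMA t0→A (7c) ∥ CU idle ⇒ 7c, clock 7
[1] DMA t1→B (3c) ∥ CU A:t0 (9c) ⇒ 9c, clock 16
[2] DMA t2→A (6c) ∥ CU B:t1 (9c) ⇒ 9c, clock 25
[3] DMA t3→B (9c) ∥ CU A:t2 (7c) ⇒ 9c, clock 34
[4] DMA t4→A (7c) ∥ CU B:t3 (4c) ⇒ 7c, clock 41
[5] DMA t5→B (7c) ∥ CU A:t4 (6c) ⇒ 7c, clock 48
[6] DMA idle ∥ CU B:t5 (5c) ⇒ 5c, clock 53

end_cycle[4] = 41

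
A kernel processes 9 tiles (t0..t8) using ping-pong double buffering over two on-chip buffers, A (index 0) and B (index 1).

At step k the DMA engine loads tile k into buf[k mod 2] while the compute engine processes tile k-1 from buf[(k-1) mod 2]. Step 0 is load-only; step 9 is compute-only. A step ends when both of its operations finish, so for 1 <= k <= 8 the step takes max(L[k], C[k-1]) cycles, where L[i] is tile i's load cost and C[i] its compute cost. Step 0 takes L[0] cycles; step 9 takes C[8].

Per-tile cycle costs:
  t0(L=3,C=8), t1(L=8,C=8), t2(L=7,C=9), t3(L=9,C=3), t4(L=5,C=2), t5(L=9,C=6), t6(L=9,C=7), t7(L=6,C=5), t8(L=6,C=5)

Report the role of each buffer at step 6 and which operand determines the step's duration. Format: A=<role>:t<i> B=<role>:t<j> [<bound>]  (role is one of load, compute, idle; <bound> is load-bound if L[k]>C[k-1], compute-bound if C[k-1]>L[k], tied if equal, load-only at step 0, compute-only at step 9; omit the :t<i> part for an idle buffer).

step 6: A=load:t6 B=compute:t5 [load-bound]

k=0 load=t0/3c comp=- wait=3 total=3
k=1 load=t1/8c comp=t0/8c wait=8 total=11
k=2 load=t2/7c comp=t1/8c wait=8 total=19
k=3 load=t3/9c comp=t2/9c wait=9 total=28
k=4 load=t4/5c comp=t3/3c wait=5 total=33
k=5 load=t5/9c comp=t4/2c wait=9 total=42
k=6 load=t6/9c comp=t5/6c wait=9 total=51
k=7 load=t7/6c comp=t6/7c wait=7 total=58
k=8 load=t8/6c comp=t7/5c wait=6 total=64
k=9 load=- comp=t8/5c wait=5 total=69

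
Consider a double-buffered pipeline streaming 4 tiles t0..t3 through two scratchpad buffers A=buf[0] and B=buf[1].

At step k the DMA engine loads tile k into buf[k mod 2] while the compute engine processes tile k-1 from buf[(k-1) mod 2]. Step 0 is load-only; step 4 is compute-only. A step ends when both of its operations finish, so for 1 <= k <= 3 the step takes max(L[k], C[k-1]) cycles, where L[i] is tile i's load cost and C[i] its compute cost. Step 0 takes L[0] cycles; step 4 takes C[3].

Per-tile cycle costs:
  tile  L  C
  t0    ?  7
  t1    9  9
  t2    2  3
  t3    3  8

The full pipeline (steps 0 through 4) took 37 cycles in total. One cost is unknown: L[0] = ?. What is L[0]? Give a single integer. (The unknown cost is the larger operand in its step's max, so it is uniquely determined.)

L[0] = 8

step 0 → dur = L[0]=? = L[0]  (unknown; binding)
step 1 → dur = max(L[1]=9, C[0]=7) = 9
step 2 → dur = max(L[2]=2, C[1]=9) = 9
step 3 → dur = max(L[3]=3, C[2]=3) = 3
step 4 → dur = C[3]=8 = 8
sum of known step durations = 29
dur[0] = total - known = 37 - 29 = 8
L[0] is the binding max in step 0, so L[0] = dur[0] = 8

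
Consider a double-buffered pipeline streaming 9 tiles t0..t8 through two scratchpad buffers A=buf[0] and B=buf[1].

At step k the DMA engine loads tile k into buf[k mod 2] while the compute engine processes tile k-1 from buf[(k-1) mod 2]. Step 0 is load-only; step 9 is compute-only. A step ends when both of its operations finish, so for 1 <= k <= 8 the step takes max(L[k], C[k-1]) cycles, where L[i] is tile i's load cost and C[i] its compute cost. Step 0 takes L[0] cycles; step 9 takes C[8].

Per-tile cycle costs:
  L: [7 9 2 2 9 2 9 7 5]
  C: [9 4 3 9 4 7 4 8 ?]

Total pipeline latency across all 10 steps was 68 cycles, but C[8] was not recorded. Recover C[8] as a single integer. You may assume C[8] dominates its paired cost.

C[8] = 8

step 0 | dur = L[0]=7 = 7
step 1 | dur = max(L[1]=9, C[0]=9) = 9
step 2 | dur = max(L[2]=2, C[1]=4) = 4
step 3 | dur = max(L[3]=2, C[2]=3) = 3
step 4 | dur = max(L[4]=9, C[3]=9) = 9
step 5 | dur = max(L[5]=2, C[4]=4) = 4
step 6 | dur = max(L[6]=9, C[5]=7) = 9
step 7 | dur = max(L[7]=7, C[6]=4) = 7
step 8 | dur = max(L[8]=5, C[7]=8) = 8
step 9 | dur = C[8]=? = C[8]  (unknown; binding)
sum of known step durations = 60
dur[9] = total - known = 68 - 60 = 8
C[8] is the binding max in step 9, so C[8] = dur[9] = 8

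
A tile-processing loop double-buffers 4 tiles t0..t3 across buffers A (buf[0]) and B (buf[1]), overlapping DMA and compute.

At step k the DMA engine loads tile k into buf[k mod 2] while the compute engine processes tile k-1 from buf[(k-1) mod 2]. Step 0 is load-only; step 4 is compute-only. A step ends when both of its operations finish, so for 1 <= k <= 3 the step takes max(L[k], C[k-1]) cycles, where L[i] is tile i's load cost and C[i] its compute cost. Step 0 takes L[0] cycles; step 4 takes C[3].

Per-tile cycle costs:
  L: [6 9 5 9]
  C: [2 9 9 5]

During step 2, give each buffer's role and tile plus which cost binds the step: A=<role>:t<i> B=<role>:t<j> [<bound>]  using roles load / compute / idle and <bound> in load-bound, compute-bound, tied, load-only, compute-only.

k=0 load=t0/6c comp=- wait=6 total=6
k=1 load=t1/9c comp=t0/2c wait=9 total=15
k=2 load=t2/5c comp=t1/9c wait=9 total=24
k=3 load=t3/9c comp=t2/9c wait=9 total=33
k=4 load=- comp=t3/5c wait=5 total=38

step 2: A=load:t2 B=compute:t1 [compute-bound]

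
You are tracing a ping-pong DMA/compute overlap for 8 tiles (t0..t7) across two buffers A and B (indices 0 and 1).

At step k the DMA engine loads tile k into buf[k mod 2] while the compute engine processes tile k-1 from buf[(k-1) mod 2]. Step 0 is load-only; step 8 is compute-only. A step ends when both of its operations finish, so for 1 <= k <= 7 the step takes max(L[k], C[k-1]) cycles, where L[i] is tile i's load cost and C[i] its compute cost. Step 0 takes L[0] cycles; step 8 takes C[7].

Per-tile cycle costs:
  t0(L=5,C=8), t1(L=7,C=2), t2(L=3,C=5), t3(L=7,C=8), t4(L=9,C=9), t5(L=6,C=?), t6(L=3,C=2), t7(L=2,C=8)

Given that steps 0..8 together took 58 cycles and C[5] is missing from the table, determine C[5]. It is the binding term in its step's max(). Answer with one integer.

C[5] = 7

step 0 = dur = L[0]=5 = 5
step 1 = dur = max(L[1]=7, C[0]=8) = 8
step 2 = dur = max(L[2]=3, C[1]=2) = 3
step 3 = dur = max(L[3]=7, C[2]=5) = 7
step 4 = dur = max(L[4]=9, C[3]=8) = 9
step 5 = dur = max(L[5]=6, C[4]=9) = 9
step 6 = dur = max(L[6]=3, C[5]=?) = C[5]  (unknown; binding)
step 7 = dur = max(L[7]=2, C[6]=2) = 2
step 8 = dur = C[7]=8 = 8
sum of known step durations = 51
dur[6] = total - known = 58 - 51 = 7
C[5] is the binding max in step 6, so C[5] = dur[6] = 7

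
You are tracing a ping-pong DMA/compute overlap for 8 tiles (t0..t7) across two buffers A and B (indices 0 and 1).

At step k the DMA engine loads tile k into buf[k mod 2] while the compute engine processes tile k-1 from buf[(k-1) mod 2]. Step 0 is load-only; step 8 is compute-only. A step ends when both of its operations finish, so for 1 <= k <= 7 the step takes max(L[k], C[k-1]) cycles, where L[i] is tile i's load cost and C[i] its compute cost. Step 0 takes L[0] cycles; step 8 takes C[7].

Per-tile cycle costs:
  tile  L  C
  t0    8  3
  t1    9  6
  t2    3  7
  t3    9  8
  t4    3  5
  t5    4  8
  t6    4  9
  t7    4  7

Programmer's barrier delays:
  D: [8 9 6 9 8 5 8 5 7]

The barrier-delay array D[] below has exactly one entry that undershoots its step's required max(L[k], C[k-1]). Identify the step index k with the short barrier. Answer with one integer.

step 0: need L[0]=8 = 8; D[0]=8 ok
step 1: need max(L[1]=9,C[0]=3) = 9; D[1]=9 ok
step 2: need max(L[2]=3,C[1]=6) = 6; D[2]=6 ok
step 3: need max(L[3]=9,C[2]=7) = 9; D[3]=9 ok
step 4: need max(L[4]=3,C[3]=8) = 8; D[4]=8 ok
step 5: need max(L[5]=4,C[4]=5) = 5; D[5]=5 ok
step 6: need max(L[6]=4,C[5]=8) = 8; D[6]=8 ok
step 7: need max(L[7]=4,C[6]=9) = 9; D[7]=5 SHORT
step 8: need C[7]=7 = 7; D[8]=7 ok

hazard at step 7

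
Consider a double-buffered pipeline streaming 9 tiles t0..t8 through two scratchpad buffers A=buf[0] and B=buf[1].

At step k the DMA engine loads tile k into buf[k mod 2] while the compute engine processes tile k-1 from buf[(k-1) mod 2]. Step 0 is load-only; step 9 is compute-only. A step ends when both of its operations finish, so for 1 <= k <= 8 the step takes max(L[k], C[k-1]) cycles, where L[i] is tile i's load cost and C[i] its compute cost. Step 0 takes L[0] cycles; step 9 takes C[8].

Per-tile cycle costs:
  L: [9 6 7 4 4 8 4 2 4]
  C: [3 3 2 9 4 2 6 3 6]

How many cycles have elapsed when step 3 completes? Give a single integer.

end_cycle[3] = 26

  0. 9=9c; end=9; A:t0 B:-
  1. max(6,3)=6c; end=15; A:t0 B:t1
  2. max(7,3)=7c; end=22; A:t2 B:t1
  3. max(4,2)=4c; end=26; A:t2 B:t3
  4. max(4,9)=9c; end=35; A:t4 B:t3
  5. max(8,4)=8c; end=43; A:t4 B:t5
  6. max(4,2)=4c; end=47; A:t6 B:t5
  7. max(2,6)=6c; end=53; A:t6 B:t7
  8. max(4,3)=4c; end=57; A:t8 B:t7
  9. 6=6c; end=63; A:t8 B:t7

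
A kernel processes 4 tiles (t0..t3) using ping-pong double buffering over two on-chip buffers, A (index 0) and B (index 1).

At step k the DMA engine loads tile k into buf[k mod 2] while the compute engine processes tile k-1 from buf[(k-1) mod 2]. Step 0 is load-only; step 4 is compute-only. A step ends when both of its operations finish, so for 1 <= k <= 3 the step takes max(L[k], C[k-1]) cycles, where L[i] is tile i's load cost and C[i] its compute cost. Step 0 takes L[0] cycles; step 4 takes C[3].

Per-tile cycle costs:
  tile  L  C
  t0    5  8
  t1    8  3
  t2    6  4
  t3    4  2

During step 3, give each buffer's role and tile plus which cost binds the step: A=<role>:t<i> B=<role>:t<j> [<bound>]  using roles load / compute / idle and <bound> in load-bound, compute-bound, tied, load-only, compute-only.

step 3: A=compute:t2 B=load:t3 [tied]

step 0: L[0]=5 → dur=5, Σ=5 | A=load:t0 B=idle [load-only]
step 1: L[1]=8 C[0]=8 → dur=8, Σ=13 | A=compute:t0 B=load:t1 [tied]
step 2: L[2]=6 C[1]=3 → dur=6, Σ=19 | A=load:t2 B=compute:t1 [load-bound]
step 3: L[3]=4 C[2]=4 → dur=4, Σ=23 | A=compute:t2 B=load:t3 [tied]
step 4: C[3]=2 → dur=2, Σ=25 | A=idle B=compute:t3 [compute-only]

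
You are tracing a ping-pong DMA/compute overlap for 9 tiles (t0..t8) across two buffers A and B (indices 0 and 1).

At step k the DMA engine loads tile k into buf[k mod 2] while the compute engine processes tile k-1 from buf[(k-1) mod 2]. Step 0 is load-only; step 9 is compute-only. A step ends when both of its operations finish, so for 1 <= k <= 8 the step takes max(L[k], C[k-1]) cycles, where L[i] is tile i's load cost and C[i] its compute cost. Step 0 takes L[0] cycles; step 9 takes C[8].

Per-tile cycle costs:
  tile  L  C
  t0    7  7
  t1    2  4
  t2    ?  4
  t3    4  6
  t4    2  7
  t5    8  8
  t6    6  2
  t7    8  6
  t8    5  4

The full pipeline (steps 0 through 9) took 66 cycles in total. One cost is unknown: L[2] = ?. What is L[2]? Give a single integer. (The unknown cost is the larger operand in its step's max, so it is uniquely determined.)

step 0 | dur = L[0]=7 = 7
step 1 | dur = max(L[1]=2, C[0]=7) = 7
step 2 | dur = max(L[2]=?, C[1]=4) = L[2]  (unknown; binding)
step 3 | dur = max(L[3]=4, C[2]=4) = 4
step 4 | dur = max(L[4]=2, C[3]=6) = 6
step 5 | dur = max(L[5]=8, C[4]=7) = 8
step 6 | dur = max(L[6]=6, C[5]=8) = 8
step 7 | dur = max(L[7]=8, C[6]=2) = 8
step 8 | dur = max(L[8]=5, C[7]=6) = 6
step 9 | dur = C[8]=4 = 4
sum of known step durations = 58
dur[2] = total - known = 66 - 58 = 8
L[2] is the binding max in step 2, so L[2] = dur[2] = 8

L[2] = 8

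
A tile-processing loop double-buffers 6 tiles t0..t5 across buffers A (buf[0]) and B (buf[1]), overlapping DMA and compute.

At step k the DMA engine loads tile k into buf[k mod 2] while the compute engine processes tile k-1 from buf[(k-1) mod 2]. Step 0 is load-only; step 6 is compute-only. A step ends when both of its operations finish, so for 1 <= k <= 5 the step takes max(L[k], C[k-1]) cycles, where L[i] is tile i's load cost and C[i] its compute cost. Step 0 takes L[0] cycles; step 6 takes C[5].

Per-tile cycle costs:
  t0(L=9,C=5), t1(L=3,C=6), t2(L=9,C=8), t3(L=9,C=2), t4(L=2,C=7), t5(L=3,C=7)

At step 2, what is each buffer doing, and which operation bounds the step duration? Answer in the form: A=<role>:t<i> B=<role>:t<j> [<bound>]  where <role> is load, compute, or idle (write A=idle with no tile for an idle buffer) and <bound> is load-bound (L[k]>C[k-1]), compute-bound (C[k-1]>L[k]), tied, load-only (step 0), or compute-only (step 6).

step 2: A=load:t2 B=compute:t1 [load-bound]

k=0 load=t0/9c comp=- wait=9 total=9
k=1 load=t1/3c comp=t0/5c wait=5 total=14
k=2 load=t2/9c comp=t1/6c wait=9 total=23
k=3 load=t3/9c comp=t2/8c wait=9 total=32
k=4 load=t4/2c comp=t3/2c wait=2 total=34
k=5 load=t5/3c comp=t4/7c wait=7 total=41
k=6 load=- comp=t5/7c wait=7 total=48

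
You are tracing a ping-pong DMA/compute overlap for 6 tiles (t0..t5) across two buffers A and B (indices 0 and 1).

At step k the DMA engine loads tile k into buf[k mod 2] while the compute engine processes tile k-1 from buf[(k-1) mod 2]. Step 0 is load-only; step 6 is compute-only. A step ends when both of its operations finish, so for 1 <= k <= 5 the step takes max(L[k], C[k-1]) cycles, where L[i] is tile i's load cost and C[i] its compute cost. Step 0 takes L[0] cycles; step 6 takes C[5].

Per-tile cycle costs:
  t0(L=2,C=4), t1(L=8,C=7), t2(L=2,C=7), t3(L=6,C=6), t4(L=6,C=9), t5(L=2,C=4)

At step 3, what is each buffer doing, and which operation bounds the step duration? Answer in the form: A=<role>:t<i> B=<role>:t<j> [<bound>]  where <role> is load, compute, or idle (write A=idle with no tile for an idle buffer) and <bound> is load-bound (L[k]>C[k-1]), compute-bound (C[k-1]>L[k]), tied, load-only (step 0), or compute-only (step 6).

step 3: A=compute:t2 B=load:t3 [compute-bound]

  0. 2=2c; end=2; A:t0 B:-
  1. max(8,4)=8c; end=10; A:t0 B:t1
  2. max(2,7)=7c; end=17; A:t2 B:t1
  3. max(6,7)=7c; end=24; A:t2 B:t3
  4. max(6,6)=6c; end=30; A:t4 B:t3
  5. max(2,9)=9c; end=39; A:t4 B:t5
  6. 4=4c; end=43; A:t4 B:t5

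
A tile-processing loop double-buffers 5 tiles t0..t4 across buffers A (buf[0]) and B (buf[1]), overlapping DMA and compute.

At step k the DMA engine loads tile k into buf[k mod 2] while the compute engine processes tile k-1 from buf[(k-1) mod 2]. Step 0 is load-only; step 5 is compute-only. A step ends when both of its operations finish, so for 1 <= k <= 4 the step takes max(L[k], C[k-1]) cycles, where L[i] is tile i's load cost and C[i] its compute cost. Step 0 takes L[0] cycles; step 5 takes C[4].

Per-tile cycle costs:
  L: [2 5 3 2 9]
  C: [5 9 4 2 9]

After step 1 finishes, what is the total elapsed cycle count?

end_cycle[1] = 7

k=0 load=t0/2c comp=- wait=2 total=2
k=1 load=t1/5c comp=t0/5c wait=5 total=7
k=2 load=t2/3c comp=t1/9c wait=9 total=16
k=3 load=t3/2c comp=t2/4c wait=4 total=20
k=4 load=t4/9c comp=t3/2c wait=9 total=29
k=5 load=- comp=t4/9c wait=9 total=38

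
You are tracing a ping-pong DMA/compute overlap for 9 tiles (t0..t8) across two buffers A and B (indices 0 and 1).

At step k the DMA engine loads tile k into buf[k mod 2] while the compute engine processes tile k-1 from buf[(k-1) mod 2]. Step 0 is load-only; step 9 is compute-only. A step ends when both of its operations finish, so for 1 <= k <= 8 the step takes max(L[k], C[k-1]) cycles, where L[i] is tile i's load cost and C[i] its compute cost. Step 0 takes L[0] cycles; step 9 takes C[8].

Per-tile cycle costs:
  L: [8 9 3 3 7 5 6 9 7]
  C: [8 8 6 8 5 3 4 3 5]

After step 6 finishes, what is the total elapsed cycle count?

step 0: L[0]=8 → dur=8, Σ=8 | A=load:t0 B=idle [load-only]
step 1: L[1]=9 C[0]=8 → dur=9, Σ=17 | A=compute:t0 B=load:t1 [load-bound]
step 2: L[2]=3 C[1]=8 → dur=8, Σ=25 | A=load:t2 B=compute:t1 [compute-bound]
step 3: L[3]=3 C[2]=6 → dur=6, Σ=31 | A=compute:t2 B=load:t3 [compute-bound]
step 4: L[4]=7 C[3]=8 → dur=8, Σ=39 | A=load:t4 B=compute:t3 [compute-bound]
step 5: L[5]=5 C[4]=5 → dur=5, Σ=44 | A=compute:t4 B=load:t5 [tied]
step 6: L[6]=6 C[5]=3 → dur=6, Σ=50 | A=load:t6 B=compute:t5 [load-bound]
step 7: L[7]=9 C[6]=4 → dur=9, Σ=59 | A=compute:t6 B=load:t7 [load-bound]
step 8: L[8]=7 C[7]=3 → dur=7, Σ=66 | A=load:t8 B=compute:t7 [load-bound]
step 9: C[8]=5 → dur=5, Σ=71 | A=compute:t8 B=idle [compute-only]

end_cycle[6] = 50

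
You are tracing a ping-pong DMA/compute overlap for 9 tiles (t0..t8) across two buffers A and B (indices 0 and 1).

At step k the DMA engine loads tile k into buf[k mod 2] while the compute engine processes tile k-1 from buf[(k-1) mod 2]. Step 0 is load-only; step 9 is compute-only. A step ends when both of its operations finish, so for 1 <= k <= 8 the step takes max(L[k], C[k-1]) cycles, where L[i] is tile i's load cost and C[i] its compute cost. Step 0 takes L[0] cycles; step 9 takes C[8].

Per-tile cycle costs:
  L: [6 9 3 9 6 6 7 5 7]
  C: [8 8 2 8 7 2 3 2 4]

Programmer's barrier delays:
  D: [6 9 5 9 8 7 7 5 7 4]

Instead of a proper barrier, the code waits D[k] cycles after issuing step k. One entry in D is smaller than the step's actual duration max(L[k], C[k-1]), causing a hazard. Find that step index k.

k=0 barrier L[0]=6→6c, D[0]=6 ok
k=1 barrier max(L[1]=9,C[0]=8)→9c, D[1]=9 ok
k=2 barrier max(L[2]=3,C[1]=8)→8c, D[2]=5 SHORT
k=3 barrier max(L[3]=9,C[2]=2)→9c, D[3]=9 ok
k=4 barrier max(L[4]=6,C[3]=8)→8c, D[4]=8 ok
k=5 barrier max(L[5]=6,C[4]=7)→7c, D[5]=7 ok
k=6 barrier max(L[6]=7,C[5]=2)→7c, D[6]=7 ok
k=7 barrier max(L[7]=5,C[6]=3)→5c, D[7]=5 ok
k=8 barrier max(L[8]=7,C[7]=2)→7c, D[8]=7 ok
k=9 barrier C[8]=4→4c, D[9]=4 ok

hazard at step 2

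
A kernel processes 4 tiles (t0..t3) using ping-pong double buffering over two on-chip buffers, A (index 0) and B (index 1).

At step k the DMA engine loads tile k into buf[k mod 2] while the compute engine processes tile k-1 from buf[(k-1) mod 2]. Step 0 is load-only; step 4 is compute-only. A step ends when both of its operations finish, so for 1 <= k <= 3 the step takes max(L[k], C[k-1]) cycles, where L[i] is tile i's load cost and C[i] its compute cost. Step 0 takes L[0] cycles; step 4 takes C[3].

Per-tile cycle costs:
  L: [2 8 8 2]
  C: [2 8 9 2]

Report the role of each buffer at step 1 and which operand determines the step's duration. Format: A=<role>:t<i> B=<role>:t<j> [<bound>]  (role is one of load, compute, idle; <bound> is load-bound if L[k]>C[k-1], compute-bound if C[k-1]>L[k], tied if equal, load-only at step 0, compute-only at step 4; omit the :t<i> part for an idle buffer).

step 1: A=compute:t0 B=load:t1 [load-bound]

[0] DMA t0→A (2c) ∥ CU idle ⇒ 2c, clock 2
[1] DMA t1→B (8c) ∥ CU A:t0 (2c) ⇒ 8c, clock 10
[2] DMA t2→A (8c) ∥ CU B:t1 (8c) ⇒ 8c, clock 18
[3] DMA t3→B (2c) ∥ CU A:t2 (9c) ⇒ 9c, clock 27
[4] DMA idle ∥ CU B:t3 (2c) ⇒ 2c, clock 29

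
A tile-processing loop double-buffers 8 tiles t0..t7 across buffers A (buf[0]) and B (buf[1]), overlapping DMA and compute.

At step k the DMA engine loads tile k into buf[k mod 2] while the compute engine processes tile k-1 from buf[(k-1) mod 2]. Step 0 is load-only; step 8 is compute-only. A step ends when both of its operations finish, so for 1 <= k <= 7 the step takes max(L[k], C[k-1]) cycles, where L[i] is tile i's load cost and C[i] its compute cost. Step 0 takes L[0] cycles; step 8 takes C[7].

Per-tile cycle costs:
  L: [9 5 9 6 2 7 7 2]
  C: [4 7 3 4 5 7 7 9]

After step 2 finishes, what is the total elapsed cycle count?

k=0 load=t0/9c comp=- wait=9 total=9
k=1 load=t1/5c comp=t0/4c wait=5 total=14
k=2 load=t2/9c comp=t1/7c wait=9 total=23
k=3 load=t3/6c comp=t2/3c wait=6 total=29
k=4 load=t4/2c comp=t3/4c wait=4 total=33
k=5 load=t5/7c comp=t4/5c wait=7 total=40
k=6 load=t6/7c comp=t5/7c wait=7 total=47
k=7 load=t7/2c comp=t6/7c wait=7 total=54
k=8 load=- comp=t7/9c wait=9 total=63

end_cycle[2] = 23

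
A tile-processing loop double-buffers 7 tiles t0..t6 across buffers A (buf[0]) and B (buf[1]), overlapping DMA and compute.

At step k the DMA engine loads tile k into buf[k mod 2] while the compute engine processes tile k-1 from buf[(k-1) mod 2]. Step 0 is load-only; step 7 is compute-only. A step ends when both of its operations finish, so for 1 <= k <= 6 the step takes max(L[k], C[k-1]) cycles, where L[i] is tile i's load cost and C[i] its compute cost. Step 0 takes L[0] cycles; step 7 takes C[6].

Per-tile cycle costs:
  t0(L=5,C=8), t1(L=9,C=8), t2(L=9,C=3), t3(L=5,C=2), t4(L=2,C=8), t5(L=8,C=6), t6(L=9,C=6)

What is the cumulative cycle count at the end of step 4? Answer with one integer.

step 0: L[0]=5 → dur=5, Σ=5 | A=load:t0 B=idle [load-only]
step 1: L[1]=9 C[0]=8 → dur=9, Σ=14 | A=compute:t0 B=load:t1 [load-bound]
step 2: L[2]=9 C[1]=8 → dur=9, Σ=23 | A=load:t2 B=compute:t1 [load-bound]
step 3: L[3]=5 C[2]=3 → dur=5, Σ=28 | A=compute:t2 B=load:t3 [load-bound]
step 4: L[4]=2 C[3]=2 → dur=2, Σ=30 | A=load:t4 B=compute:t3 [tied]
step 5: L[5]=8 C[4]=8 → dur=8, Σ=38 | A=compute:t4 B=load:t5 [tied]
step 6: L[6]=9 C[5]=6 → dur=9, Σ=47 | A=load:t6 B=compute:t5 [load-bound]
step 7: C[6]=6 → dur=6, Σ=53 | A=compute:t6 B=idle [compute-only]

end_cycle[4] = 30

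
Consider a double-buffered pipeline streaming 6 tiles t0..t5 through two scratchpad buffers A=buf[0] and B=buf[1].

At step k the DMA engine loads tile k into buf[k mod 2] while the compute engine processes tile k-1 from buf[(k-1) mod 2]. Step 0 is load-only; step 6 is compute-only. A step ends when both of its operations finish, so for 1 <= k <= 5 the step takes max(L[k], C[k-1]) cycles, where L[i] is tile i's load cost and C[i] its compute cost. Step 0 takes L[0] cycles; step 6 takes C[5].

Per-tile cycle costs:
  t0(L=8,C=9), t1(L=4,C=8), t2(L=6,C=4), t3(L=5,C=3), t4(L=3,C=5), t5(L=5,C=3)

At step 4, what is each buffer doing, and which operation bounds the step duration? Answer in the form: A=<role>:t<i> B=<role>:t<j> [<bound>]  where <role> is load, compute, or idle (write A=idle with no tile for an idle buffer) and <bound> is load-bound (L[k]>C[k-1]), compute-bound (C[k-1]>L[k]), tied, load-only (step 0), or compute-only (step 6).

step 4: A=load:t4 B=compute:t3 [tied]

step 0: L[0]=8 → dur=8, Σ=8 | A=load:t0 B=idle [load-only]
step 1: L[1]=4 C[0]=9 → dur=9, Σ=17 | A=compute:t0 B=load:t1 [compute-bound]
step 2: L[2]=6 C[1]=8 → dur=8, Σ=25 | A=load:t2 B=compute:t1 [compute-bound]
step 3: L[3]=5 C[2]=4 → dur=5, Σ=30 | A=compute:t2 B=load:t3 [load-bound]
step 4: L[4]=3 C[3]=3 → dur=3, Σ=33 | A=load:t4 B=compute:t3 [tied]
step 5: L[5]=5 C[4]=5 → dur=5, Σ=38 | A=compute:t4 B=load:t5 [tied]
step 6: C[5]=3 → dur=3, Σ=41 | A=idle B=compute:t5 [compute-only]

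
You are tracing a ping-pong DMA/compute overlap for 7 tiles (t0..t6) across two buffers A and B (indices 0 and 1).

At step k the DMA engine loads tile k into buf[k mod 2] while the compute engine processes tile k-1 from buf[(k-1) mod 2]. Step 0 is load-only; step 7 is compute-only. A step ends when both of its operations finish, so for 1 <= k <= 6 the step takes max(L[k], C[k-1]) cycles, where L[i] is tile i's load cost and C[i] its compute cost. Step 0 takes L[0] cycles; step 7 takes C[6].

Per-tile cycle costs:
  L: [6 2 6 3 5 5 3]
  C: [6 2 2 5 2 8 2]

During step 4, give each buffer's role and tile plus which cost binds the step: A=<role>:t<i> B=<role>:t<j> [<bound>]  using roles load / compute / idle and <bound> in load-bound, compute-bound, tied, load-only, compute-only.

step 4: A=load:t4 B=compute:t3 [tied]

k=0 load=t0/6c comp=- wait=6 total=6
k=1 load=t1/2c comp=t0/6c wait=6 total=12
k=2 load=t2/6c comp=t1/2c wait=6 total=18
k=3 load=t3/3c comp=t2/2c wait=3 total=21
k=4 load=t4/5c comp=t3/5c wait=5 total=26
k=5 load=t5/5c comp=t4/2c wait=5 total=31
k=6 load=t6/3c comp=t5/8c wait=8 total=39
k=7 load=- comp=t6/2c wait=2 total=41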